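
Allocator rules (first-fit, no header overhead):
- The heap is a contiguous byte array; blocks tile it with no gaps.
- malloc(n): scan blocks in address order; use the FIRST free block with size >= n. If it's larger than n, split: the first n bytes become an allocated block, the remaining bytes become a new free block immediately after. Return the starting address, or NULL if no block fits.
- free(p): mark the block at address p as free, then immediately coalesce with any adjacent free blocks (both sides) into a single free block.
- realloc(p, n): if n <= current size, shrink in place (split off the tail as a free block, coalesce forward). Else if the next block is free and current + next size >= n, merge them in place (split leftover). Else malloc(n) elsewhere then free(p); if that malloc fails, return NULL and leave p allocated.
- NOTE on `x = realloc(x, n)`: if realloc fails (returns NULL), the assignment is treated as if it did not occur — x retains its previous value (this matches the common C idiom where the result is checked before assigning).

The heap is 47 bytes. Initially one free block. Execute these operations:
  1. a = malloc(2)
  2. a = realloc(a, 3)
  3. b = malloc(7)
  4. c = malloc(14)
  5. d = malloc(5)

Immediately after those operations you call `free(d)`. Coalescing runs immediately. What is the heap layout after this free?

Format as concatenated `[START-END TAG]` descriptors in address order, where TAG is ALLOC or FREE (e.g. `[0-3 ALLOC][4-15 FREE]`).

Answer: [0-2 ALLOC][3-9 ALLOC][10-23 ALLOC][24-46 FREE]

Derivation:
Op 1: a = malloc(2) -> a = 0; heap: [0-1 ALLOC][2-46 FREE]
Op 2: a = realloc(a, 3) -> a = 0; heap: [0-2 ALLOC][3-46 FREE]
Op 3: b = malloc(7) -> b = 3; heap: [0-2 ALLOC][3-9 ALLOC][10-46 FREE]
Op 4: c = malloc(14) -> c = 10; heap: [0-2 ALLOC][3-9 ALLOC][10-23 ALLOC][24-46 FREE]
Op 5: d = malloc(5) -> d = 24; heap: [0-2 ALLOC][3-9 ALLOC][10-23 ALLOC][24-28 ALLOC][29-46 FREE]
free(d): d = 24 -> block [24-28 ALLOC]; mark free, coalesce with adjacent free neighbors -> [0-2 ALLOC][3-9 ALLOC][10-23 ALLOC][24-46 FREE]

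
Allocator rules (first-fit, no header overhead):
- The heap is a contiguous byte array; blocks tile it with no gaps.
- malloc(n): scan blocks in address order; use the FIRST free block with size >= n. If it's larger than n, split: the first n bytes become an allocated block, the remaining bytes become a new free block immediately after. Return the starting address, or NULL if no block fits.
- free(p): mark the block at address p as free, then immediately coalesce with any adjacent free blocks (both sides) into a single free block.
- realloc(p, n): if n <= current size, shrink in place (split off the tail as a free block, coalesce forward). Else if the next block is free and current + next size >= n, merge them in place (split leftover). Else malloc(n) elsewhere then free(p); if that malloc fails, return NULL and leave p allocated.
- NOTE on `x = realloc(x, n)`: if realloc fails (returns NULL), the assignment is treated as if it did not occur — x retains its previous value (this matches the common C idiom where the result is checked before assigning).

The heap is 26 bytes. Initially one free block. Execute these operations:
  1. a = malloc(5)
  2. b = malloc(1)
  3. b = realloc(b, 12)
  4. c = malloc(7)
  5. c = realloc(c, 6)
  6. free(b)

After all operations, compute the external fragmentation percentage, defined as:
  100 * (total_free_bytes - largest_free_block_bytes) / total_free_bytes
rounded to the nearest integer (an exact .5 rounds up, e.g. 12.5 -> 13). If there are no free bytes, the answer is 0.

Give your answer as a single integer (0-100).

Op 1: a = malloc(5) -> a = 0; heap: [0-4 ALLOC][5-25 FREE]
Op 2: b = malloc(1) -> b = 5; heap: [0-4 ALLOC][5-5 ALLOC][6-25 FREE]
Op 3: b = realloc(b, 12) -> b = 5; heap: [0-4 ALLOC][5-16 ALLOC][17-25 FREE]
Op 4: c = malloc(7) -> c = 17; heap: [0-4 ALLOC][5-16 ALLOC][17-23 ALLOC][24-25 FREE]
Op 5: c = realloc(c, 6) -> c = 17; heap: [0-4 ALLOC][5-16 ALLOC][17-22 ALLOC][23-25 FREE]
Op 6: free(b) -> (freed b); heap: [0-4 ALLOC][5-16 FREE][17-22 ALLOC][23-25 FREE]
Free blocks: [12 3] total_free=15 largest=12 -> 100*(15-12)/15 = 300/15 = 20

Answer: 20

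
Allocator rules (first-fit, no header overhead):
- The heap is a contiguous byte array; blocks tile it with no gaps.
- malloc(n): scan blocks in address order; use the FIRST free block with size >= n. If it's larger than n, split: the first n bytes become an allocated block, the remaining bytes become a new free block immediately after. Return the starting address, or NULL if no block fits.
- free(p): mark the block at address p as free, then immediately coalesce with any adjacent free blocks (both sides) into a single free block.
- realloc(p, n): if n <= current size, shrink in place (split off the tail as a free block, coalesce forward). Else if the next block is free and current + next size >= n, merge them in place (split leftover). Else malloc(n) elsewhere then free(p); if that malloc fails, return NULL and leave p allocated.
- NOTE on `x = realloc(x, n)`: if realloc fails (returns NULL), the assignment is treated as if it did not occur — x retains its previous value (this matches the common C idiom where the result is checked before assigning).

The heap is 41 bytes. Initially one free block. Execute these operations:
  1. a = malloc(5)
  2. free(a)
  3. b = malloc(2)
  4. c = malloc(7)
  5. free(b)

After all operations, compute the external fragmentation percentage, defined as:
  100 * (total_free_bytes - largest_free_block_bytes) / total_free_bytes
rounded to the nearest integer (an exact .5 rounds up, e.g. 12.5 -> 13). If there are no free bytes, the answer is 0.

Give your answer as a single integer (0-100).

Op 1: a = malloc(5) -> a = 0; heap: [0-4 ALLOC][5-40 FREE]
Op 2: free(a) -> (freed a); heap: [0-40 FREE]
Op 3: b = malloc(2) -> b = 0; heap: [0-1 ALLOC][2-40 FREE]
Op 4: c = malloc(7) -> c = 2; heap: [0-1 ALLOC][2-8 ALLOC][9-40 FREE]
Op 5: free(b) -> (freed b); heap: [0-1 FREE][2-8 ALLOC][9-40 FREE]
Free blocks: [2 32] total_free=34 largest=32 -> 100*(34-32)/34 = 200/34 ≈ 5.882 -> rounds to 6

Answer: 6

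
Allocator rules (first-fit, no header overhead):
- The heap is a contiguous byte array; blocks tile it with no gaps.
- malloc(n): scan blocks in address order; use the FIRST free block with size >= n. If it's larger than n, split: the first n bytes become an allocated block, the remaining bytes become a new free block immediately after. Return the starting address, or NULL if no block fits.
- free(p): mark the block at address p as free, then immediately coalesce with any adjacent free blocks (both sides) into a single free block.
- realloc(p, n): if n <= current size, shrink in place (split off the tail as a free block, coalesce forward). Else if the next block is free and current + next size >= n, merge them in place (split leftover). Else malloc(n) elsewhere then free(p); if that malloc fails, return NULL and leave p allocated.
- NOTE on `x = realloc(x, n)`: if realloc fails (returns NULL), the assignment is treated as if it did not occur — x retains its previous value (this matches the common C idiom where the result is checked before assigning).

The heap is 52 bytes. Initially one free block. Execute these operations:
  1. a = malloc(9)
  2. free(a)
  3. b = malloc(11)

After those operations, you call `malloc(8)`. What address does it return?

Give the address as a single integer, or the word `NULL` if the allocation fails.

Answer: 11

Derivation:
Op 1: a = malloc(9) -> a = 0; heap: [0-8 ALLOC][9-51 FREE]
Op 2: free(a) -> (freed a); heap: [0-51 FREE]
Op 3: b = malloc(11) -> b = 0; heap: [0-10 ALLOC][11-51 FREE]
malloc(8): first-fit scan over [0-10 ALLOC][11-51 FREE] -> 11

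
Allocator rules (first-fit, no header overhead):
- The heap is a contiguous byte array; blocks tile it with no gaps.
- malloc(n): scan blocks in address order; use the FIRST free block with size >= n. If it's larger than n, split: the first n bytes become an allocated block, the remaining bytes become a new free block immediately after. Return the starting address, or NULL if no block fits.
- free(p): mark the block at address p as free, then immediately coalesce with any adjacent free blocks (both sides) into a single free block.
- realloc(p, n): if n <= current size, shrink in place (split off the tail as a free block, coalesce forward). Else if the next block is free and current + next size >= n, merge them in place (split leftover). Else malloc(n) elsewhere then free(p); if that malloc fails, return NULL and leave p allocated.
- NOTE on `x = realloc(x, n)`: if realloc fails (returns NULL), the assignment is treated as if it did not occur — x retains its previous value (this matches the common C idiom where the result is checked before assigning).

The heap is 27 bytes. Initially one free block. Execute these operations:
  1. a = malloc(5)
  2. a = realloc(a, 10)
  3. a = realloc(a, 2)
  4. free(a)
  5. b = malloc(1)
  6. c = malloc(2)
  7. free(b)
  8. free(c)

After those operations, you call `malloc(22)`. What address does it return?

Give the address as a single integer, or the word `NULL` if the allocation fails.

Op 1: a = malloc(5) -> a = 0; heap: [0-4 ALLOC][5-26 FREE]
Op 2: a = realloc(a, 10) -> a = 0; heap: [0-9 ALLOC][10-26 FREE]
Op 3: a = realloc(a, 2) -> a = 0; heap: [0-1 ALLOC][2-26 FREE]
Op 4: free(a) -> (freed a); heap: [0-26 FREE]
Op 5: b = malloc(1) -> b = 0; heap: [0-0 ALLOC][1-26 FREE]
Op 6: c = malloc(2) -> c = 1; heap: [0-0 ALLOC][1-2 ALLOC][3-26 FREE]
Op 7: free(b) -> (freed b); heap: [0-0 FREE][1-2 ALLOC][3-26 FREE]
Op 8: free(c) -> (freed c); heap: [0-26 FREE]
malloc(22): first-fit scan over [0-26 FREE] -> 0

Answer: 0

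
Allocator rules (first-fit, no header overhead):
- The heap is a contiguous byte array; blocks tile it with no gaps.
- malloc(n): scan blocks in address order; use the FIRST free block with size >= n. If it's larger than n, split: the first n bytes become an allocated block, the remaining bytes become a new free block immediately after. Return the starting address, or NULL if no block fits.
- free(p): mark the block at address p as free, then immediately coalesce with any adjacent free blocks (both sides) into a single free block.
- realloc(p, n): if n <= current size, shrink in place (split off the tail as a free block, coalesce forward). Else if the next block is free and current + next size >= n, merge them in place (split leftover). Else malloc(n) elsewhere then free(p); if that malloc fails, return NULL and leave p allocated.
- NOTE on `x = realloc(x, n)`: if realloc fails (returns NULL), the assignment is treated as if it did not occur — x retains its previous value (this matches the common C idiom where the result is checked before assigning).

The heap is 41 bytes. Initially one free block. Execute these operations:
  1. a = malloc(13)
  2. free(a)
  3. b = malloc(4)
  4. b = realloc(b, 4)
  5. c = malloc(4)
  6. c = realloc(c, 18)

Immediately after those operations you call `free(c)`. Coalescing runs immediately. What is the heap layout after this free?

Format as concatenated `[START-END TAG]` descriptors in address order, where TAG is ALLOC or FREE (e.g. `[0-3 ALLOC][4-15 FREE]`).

Answer: [0-3 ALLOC][4-40 FREE]

Derivation:
Op 1: a = malloc(13) -> a = 0; heap: [0-12 ALLOC][13-40 FREE]
Op 2: free(a) -> (freed a); heap: [0-40 FREE]
Op 3: b = malloc(4) -> b = 0; heap: [0-3 ALLOC][4-40 FREE]
Op 4: b = realloc(b, 4) -> b = 0; heap: [0-3 ALLOC][4-40 FREE]
Op 5: c = malloc(4) -> c = 4; heap: [0-3 ALLOC][4-7 ALLOC][8-40 FREE]
Op 6: c = realloc(c, 18) -> c = 4; heap: [0-3 ALLOC][4-21 ALLOC][22-40 FREE]
free(c): c = 4 -> block [4-21 ALLOC]; mark free, coalesce with adjacent free neighbors -> [0-3 ALLOC][4-40 FREE]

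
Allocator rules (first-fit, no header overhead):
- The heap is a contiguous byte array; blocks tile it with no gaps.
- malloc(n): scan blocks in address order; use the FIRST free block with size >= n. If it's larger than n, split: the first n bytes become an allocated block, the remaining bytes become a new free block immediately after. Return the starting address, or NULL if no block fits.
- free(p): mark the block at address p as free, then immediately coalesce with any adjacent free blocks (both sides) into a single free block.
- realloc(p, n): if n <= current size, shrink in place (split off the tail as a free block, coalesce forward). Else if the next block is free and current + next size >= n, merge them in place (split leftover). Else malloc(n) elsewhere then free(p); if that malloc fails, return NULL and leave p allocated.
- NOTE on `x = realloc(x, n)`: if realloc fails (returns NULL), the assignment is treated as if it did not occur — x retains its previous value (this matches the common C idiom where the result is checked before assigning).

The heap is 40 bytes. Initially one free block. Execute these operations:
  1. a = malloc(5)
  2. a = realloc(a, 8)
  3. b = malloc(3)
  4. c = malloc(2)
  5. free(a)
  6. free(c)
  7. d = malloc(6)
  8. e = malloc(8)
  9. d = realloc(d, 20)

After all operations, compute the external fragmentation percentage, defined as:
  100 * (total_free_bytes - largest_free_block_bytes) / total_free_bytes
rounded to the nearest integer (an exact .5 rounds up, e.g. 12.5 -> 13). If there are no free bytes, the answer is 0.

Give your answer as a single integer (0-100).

Op 1: a = malloc(5) -> a = 0; heap: [0-4 ALLOC][5-39 FREE]
Op 2: a = realloc(a, 8) -> a = 0; heap: [0-7 ALLOC][8-39 FREE]
Op 3: b = malloc(3) -> b = 8; heap: [0-7 ALLOC][8-10 ALLOC][11-39 FREE]
Op 4: c = malloc(2) -> c = 11; heap: [0-7 ALLOC][8-10 ALLOC][11-12 ALLOC][13-39 FREE]
Op 5: free(a) -> (freed a); heap: [0-7 FREE][8-10 ALLOC][11-12 ALLOC][13-39 FREE]
Op 6: free(c) -> (freed c); heap: [0-7 FREE][8-10 ALLOC][11-39 FREE]
Op 7: d = malloc(6) -> d = 0; heap: [0-5 ALLOC][6-7 FREE][8-10 ALLOC][11-39 FREE]
Op 8: e = malloc(8) -> e = 11; heap: [0-5 ALLOC][6-7 FREE][8-10 ALLOC][11-18 ALLOC][19-39 FREE]
Op 9: d = realloc(d, 20) -> d = 19; heap: [0-7 FREE][8-10 ALLOC][11-18 ALLOC][19-38 ALLOC][39-39 FREE]
Free blocks: [8 1] total_free=9 largest=8 -> 100*(9-8)/9 = 100/9 ≈ 11.111 -> rounds to 11

Answer: 11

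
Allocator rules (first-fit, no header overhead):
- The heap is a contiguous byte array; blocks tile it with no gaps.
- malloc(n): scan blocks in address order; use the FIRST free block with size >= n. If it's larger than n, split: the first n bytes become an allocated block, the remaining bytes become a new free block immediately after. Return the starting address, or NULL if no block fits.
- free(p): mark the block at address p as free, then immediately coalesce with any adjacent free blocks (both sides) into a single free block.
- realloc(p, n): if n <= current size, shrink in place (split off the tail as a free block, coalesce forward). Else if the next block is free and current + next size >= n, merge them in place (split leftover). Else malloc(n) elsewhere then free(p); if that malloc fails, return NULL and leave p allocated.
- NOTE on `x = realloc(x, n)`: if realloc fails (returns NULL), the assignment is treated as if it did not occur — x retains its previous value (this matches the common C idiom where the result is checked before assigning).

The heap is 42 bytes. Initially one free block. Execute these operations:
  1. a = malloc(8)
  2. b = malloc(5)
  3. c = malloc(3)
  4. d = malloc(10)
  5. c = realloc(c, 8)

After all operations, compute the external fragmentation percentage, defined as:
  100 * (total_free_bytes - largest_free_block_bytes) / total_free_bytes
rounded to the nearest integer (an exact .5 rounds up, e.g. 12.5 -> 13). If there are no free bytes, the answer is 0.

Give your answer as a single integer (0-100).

Answer: 27

Derivation:
Op 1: a = malloc(8) -> a = 0; heap: [0-7 ALLOC][8-41 FREE]
Op 2: b = malloc(5) -> b = 8; heap: [0-7 ALLOC][8-12 ALLOC][13-41 FREE]
Op 3: c = malloc(3) -> c = 13; heap: [0-7 ALLOC][8-12 ALLOC][13-15 ALLOC][16-41 FREE]
Op 4: d = malloc(10) -> d = 16; heap: [0-7 ALLOC][8-12 ALLOC][13-15 ALLOC][16-25 ALLOC][26-41 FREE]
Op 5: c = realloc(c, 8) -> c = 26; heap: [0-7 ALLOC][8-12 ALLOC][13-15 FREE][16-25 ALLOC][26-33 ALLOC][34-41 FREE]
Free blocks: [3 8] total_free=11 largest=8 -> 100*(11-8)/11 = 300/11 ≈ 27.273 -> rounds to 27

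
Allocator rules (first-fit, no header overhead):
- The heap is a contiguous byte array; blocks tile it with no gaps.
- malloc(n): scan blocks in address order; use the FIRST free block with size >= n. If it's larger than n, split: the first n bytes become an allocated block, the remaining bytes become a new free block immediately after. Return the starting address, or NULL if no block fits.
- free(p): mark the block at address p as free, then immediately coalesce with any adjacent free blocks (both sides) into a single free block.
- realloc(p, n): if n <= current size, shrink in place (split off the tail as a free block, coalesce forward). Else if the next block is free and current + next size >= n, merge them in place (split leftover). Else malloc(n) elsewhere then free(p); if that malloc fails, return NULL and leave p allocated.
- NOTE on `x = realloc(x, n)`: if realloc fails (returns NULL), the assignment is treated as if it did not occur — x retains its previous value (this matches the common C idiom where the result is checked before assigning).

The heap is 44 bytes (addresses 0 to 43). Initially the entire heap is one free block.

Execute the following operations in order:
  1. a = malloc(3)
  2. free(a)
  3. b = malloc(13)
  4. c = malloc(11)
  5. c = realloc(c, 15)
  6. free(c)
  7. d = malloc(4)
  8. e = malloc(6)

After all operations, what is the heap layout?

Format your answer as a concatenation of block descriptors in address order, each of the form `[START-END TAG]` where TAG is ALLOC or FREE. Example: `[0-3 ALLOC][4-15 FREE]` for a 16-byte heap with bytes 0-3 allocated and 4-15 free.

Op 1: a = malloc(3) -> a = 0; heap: [0-2 ALLOC][3-43 FREE]
Op 2: free(a) -> (freed a); heap: [0-43 FREE]
Op 3: b = malloc(13) -> b = 0; heap: [0-12 ALLOC][13-43 FREE]
Op 4: c = malloc(11) -> c = 13; heap: [0-12 ALLOC][13-23 ALLOC][24-43 FREE]
Op 5: c = realloc(c, 15) -> c = 13; heap: [0-12 ALLOC][13-27 ALLOC][28-43 FREE]
Op 6: free(c) -> (freed c); heap: [0-12 ALLOC][13-43 FREE]
Op 7: d = malloc(4) -> d = 13; heap: [0-12 ALLOC][13-16 ALLOC][17-43 FREE]
Op 8: e = malloc(6) -> e = 17; heap: [0-12 ALLOC][13-16 ALLOC][17-22 ALLOC][23-43 FREE]

Answer: [0-12 ALLOC][13-16 ALLOC][17-22 ALLOC][23-43 FREE]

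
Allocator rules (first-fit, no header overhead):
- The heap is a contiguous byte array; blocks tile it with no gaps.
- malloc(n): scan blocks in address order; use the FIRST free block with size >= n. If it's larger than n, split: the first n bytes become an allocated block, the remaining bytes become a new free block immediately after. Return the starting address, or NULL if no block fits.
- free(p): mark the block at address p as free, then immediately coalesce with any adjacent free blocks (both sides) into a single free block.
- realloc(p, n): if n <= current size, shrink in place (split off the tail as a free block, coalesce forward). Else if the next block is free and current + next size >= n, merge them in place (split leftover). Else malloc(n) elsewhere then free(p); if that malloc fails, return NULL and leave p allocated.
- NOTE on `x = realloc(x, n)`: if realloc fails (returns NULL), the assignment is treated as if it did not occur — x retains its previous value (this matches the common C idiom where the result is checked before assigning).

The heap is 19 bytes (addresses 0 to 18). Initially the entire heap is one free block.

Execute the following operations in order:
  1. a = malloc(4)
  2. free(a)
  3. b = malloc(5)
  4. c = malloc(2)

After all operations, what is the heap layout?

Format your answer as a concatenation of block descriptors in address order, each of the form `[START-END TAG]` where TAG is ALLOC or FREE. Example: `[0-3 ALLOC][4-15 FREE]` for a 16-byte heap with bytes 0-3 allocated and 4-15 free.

Answer: [0-4 ALLOC][5-6 ALLOC][7-18 FREE]

Derivation:
Op 1: a = malloc(4) -> a = 0; heap: [0-3 ALLOC][4-18 FREE]
Op 2: free(a) -> (freed a); heap: [0-18 FREE]
Op 3: b = malloc(5) -> b = 0; heap: [0-4 ALLOC][5-18 FREE]
Op 4: c = malloc(2) -> c = 5; heap: [0-4 ALLOC][5-6 ALLOC][7-18 FREE]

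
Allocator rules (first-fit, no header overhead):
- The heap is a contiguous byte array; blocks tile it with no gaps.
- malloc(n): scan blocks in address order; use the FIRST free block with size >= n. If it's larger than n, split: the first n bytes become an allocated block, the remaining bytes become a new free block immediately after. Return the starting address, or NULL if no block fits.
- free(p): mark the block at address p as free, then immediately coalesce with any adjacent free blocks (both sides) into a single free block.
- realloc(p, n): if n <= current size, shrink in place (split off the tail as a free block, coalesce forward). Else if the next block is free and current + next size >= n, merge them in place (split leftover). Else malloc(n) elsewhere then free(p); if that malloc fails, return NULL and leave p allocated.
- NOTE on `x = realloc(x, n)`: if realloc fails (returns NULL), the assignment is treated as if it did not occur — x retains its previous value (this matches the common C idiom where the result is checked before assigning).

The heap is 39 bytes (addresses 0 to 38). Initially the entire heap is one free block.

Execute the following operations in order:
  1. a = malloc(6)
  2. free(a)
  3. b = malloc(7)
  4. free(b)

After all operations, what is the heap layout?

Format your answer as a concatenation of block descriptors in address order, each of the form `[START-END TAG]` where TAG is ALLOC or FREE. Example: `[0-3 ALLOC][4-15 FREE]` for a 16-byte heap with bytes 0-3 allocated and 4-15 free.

Op 1: a = malloc(6) -> a = 0; heap: [0-5 ALLOC][6-38 FREE]
Op 2: free(a) -> (freed a); heap: [0-38 FREE]
Op 3: b = malloc(7) -> b = 0; heap: [0-6 ALLOC][7-38 FREE]
Op 4: free(b) -> (freed b); heap: [0-38 FREE]

Answer: [0-38 FREE]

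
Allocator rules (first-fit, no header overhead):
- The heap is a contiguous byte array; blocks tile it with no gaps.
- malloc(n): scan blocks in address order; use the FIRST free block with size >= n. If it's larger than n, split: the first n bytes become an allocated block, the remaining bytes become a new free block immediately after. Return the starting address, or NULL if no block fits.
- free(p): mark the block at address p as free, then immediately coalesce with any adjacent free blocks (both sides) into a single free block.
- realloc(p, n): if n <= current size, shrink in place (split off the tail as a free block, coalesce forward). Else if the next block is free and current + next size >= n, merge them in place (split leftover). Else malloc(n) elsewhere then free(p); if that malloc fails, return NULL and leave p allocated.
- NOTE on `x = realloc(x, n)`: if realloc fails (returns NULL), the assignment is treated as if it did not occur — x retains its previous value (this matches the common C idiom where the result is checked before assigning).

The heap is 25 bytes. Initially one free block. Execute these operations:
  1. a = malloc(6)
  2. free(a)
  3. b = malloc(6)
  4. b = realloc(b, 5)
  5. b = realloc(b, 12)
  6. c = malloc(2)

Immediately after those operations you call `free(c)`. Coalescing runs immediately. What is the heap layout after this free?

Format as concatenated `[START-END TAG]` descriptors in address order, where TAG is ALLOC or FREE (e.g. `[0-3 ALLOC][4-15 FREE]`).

Answer: [0-11 ALLOC][12-24 FREE]

Derivation:
Op 1: a = malloc(6) -> a = 0; heap: [0-5 ALLOC][6-24 FREE]
Op 2: free(a) -> (freed a); heap: [0-24 FREE]
Op 3: b = malloc(6) -> b = 0; heap: [0-5 ALLOC][6-24 FREE]
Op 4: b = realloc(b, 5) -> b = 0; heap: [0-4 ALLOC][5-24 FREE]
Op 5: b = realloc(b, 12) -> b = 0; heap: [0-11 ALLOC][12-24 FREE]
Op 6: c = malloc(2) -> c = 12; heap: [0-11 ALLOC][12-13 ALLOC][14-24 FREE]
free(c): c = 12 -> block [12-13 ALLOC]; mark free, coalesce with adjacent free neighbors -> [0-11 ALLOC][12-24 FREE]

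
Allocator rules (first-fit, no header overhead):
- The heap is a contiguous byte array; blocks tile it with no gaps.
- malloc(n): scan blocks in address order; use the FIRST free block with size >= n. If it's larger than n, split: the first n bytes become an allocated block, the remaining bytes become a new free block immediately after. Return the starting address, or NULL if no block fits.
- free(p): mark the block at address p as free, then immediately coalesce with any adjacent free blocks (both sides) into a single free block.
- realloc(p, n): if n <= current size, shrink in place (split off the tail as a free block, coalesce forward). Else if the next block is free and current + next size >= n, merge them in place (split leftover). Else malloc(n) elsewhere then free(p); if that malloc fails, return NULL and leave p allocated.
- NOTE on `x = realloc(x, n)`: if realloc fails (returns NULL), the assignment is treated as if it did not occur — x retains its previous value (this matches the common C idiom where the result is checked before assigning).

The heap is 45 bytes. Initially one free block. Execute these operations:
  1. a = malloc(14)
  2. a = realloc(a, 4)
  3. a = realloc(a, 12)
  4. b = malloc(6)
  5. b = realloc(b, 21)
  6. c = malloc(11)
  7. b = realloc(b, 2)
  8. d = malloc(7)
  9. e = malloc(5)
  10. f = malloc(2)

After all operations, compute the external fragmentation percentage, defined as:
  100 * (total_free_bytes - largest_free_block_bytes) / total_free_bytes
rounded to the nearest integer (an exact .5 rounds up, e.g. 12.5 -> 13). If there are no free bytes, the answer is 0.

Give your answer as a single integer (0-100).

Op 1: a = malloc(14) -> a = 0; heap: [0-13 ALLOC][14-44 FREE]
Op 2: a = realloc(a, 4) -> a = 0; heap: [0-3 ALLOC][4-44 FREE]
Op 3: a = realloc(a, 12) -> a = 0; heap: [0-11 ALLOC][12-44 FREE]
Op 4: b = malloc(6) -> b = 12; heap: [0-11 ALLOC][12-17 ALLOC][18-44 FREE]
Op 5: b = realloc(b, 21) -> b = 12; heap: [0-11 ALLOC][12-32 ALLOC][33-44 FREE]
Op 6: c = malloc(11) -> c = 33; heap: [0-11 ALLOC][12-32 ALLOC][33-43 ALLOC][44-44 FREE]
Op 7: b = realloc(b, 2) -> b = 12; heap: [0-11 ALLOC][12-13 ALLOC][14-32 FREE][33-43 ALLOC][44-44 FREE]
Op 8: d = malloc(7) -> d = 14; heap: [0-11 ALLOC][12-13 ALLOC][14-20 ALLOC][21-32 FREE][33-43 ALLOC][44-44 FREE]
Op 9: e = malloc(5) -> e = 21; heap: [0-11 ALLOC][12-13 ALLOC][14-20 ALLOC][21-25 ALLOC][26-32 FREE][33-43 ALLOC][44-44 FREE]
Op 10: f = malloc(2) -> f = 26; heap: [0-11 ALLOC][12-13 ALLOC][14-20 ALLOC][21-25 ALLOC][26-27 ALLOC][28-32 FREE][33-43 ALLOC][44-44 FREE]
Free blocks: [5 1] total_free=6 largest=5 -> 100*(6-5)/6 = 100/6 ≈ 16.667 -> rounds to 17

Answer: 17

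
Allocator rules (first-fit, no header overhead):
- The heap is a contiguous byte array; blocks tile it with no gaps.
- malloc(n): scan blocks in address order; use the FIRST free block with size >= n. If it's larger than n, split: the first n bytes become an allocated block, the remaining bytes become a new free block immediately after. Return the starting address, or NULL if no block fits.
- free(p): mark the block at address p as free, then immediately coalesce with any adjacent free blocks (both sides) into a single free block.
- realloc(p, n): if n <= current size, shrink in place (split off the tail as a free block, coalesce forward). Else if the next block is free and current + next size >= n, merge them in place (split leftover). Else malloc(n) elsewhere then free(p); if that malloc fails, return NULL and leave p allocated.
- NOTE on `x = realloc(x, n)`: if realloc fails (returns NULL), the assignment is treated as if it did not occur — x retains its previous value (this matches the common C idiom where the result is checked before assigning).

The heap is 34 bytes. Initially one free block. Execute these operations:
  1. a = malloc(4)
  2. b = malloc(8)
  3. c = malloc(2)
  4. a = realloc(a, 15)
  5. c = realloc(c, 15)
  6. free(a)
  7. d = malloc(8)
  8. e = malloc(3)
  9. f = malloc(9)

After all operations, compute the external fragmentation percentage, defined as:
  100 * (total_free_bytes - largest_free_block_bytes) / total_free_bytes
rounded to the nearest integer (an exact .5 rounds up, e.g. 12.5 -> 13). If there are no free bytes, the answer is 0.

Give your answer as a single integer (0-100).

Answer: 25

Derivation:
Op 1: a = malloc(4) -> a = 0; heap: [0-3 ALLOC][4-33 FREE]
Op 2: b = malloc(8) -> b = 4; heap: [0-3 ALLOC][4-11 ALLOC][12-33 FREE]
Op 3: c = malloc(2) -> c = 12; heap: [0-3 ALLOC][4-11 ALLOC][12-13 ALLOC][14-33 FREE]
Op 4: a = realloc(a, 15) -> a = 14; heap: [0-3 FREE][4-11 ALLOC][12-13 ALLOC][14-28 ALLOC][29-33 FREE]
Op 5: c = realloc(c, 15) -> NULL (c unchanged); heap: [0-3 FREE][4-11 ALLOC][12-13 ALLOC][14-28 ALLOC][29-33 FREE]
Op 6: free(a) -> (freed a); heap: [0-3 FREE][4-11 ALLOC][12-13 ALLOC][14-33 FREE]
Op 7: d = malloc(8) -> d = 14; heap: [0-3 FREE][4-11 ALLOC][12-13 ALLOC][14-21 ALLOC][22-33 FREE]
Op 8: e = malloc(3) -> e = 0; heap: [0-2 ALLOC][3-3 FREE][4-11 ALLOC][12-13 ALLOC][14-21 ALLOC][22-33 FREE]
Op 9: f = malloc(9) -> f = 22; heap: [0-2 ALLOC][3-3 FREE][4-11 ALLOC][12-13 ALLOC][14-21 ALLOC][22-30 ALLOC][31-33 FREE]
Free blocks: [1 3] total_free=4 largest=3 -> 100*(4-3)/4 = 100/4 = 25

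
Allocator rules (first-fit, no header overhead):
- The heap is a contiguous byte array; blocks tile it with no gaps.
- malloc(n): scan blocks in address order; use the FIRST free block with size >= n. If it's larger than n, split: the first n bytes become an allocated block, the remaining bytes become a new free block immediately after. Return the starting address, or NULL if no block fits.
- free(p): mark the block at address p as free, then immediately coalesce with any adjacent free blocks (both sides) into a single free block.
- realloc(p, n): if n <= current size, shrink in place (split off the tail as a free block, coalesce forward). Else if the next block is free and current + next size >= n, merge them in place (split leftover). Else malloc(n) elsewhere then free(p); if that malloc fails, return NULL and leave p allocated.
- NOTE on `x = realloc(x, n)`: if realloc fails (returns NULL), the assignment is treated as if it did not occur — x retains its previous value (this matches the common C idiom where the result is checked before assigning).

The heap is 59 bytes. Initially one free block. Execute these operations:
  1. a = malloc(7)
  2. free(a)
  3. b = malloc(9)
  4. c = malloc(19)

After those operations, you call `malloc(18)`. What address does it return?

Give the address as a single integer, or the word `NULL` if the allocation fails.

Answer: 28

Derivation:
Op 1: a = malloc(7) -> a = 0; heap: [0-6 ALLOC][7-58 FREE]
Op 2: free(a) -> (freed a); heap: [0-58 FREE]
Op 3: b = malloc(9) -> b = 0; heap: [0-8 ALLOC][9-58 FREE]
Op 4: c = malloc(19) -> c = 9; heap: [0-8 ALLOC][9-27 ALLOC][28-58 FREE]
malloc(18): first-fit scan over [0-8 ALLOC][9-27 ALLOC][28-58 FREE] -> 28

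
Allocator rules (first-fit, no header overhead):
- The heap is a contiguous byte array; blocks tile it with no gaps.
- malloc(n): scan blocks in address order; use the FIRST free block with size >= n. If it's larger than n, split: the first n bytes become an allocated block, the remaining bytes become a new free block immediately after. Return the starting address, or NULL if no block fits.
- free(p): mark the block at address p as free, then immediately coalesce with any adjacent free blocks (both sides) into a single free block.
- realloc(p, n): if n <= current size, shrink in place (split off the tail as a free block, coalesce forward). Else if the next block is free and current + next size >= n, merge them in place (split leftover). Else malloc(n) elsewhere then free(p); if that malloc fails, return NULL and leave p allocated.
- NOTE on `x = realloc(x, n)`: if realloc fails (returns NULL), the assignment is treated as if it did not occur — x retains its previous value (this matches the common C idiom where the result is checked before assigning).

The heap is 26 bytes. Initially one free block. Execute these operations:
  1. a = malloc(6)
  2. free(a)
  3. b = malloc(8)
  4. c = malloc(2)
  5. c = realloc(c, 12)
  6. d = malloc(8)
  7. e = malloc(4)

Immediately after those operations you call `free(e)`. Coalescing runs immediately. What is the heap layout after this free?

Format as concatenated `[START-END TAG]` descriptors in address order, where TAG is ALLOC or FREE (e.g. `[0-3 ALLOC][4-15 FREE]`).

Op 1: a = malloc(6) -> a = 0; heap: [0-5 ALLOC][6-25 FREE]
Op 2: free(a) -> (freed a); heap: [0-25 FREE]
Op 3: b = malloc(8) -> b = 0; heap: [0-7 ALLOC][8-25 FREE]
Op 4: c = malloc(2) -> c = 8; heap: [0-7 ALLOC][8-9 ALLOC][10-25 FREE]
Op 5: c = realloc(c, 12) -> c = 8; heap: [0-7 ALLOC][8-19 ALLOC][20-25 FREE]
Op 6: d = malloc(8) -> d = NULL; heap: [0-7 ALLOC][8-19 ALLOC][20-25 FREE]
Op 7: e = malloc(4) -> e = 20; heap: [0-7 ALLOC][8-19 ALLOC][20-23 ALLOC][24-25 FREE]
free(e): e = 20 -> block [20-23 ALLOC]; mark free, coalesce with adjacent free neighbors -> [0-7 ALLOC][8-19 ALLOC][20-25 FREE]

Answer: [0-7 ALLOC][8-19 ALLOC][20-25 FREE]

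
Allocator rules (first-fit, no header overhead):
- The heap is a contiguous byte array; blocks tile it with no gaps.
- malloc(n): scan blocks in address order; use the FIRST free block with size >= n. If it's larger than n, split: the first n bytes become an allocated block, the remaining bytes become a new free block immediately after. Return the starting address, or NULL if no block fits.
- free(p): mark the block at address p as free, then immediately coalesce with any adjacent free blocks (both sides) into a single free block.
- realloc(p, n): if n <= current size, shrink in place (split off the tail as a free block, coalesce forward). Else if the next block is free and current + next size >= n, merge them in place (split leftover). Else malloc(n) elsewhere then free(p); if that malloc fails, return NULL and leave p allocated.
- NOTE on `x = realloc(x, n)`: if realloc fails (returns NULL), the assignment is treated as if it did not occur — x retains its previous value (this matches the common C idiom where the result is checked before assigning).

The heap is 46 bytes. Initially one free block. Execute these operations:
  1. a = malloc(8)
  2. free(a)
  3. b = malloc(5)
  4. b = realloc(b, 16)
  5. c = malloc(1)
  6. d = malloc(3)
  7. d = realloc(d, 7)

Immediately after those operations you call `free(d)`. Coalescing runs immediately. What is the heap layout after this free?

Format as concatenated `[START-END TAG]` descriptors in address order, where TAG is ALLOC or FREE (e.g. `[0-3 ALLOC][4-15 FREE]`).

Op 1: a = malloc(8) -> a = 0; heap: [0-7 ALLOC][8-45 FREE]
Op 2: free(a) -> (freed a); heap: [0-45 FREE]
Op 3: b = malloc(5) -> b = 0; heap: [0-4 ALLOC][5-45 FREE]
Op 4: b = realloc(b, 16) -> b = 0; heap: [0-15 ALLOC][16-45 FREE]
Op 5: c = malloc(1) -> c = 16; heap: [0-15 ALLOC][16-16 ALLOC][17-45 FREE]
Op 6: d = malloc(3) -> d = 17; heap: [0-15 ALLOC][16-16 ALLOC][17-19 ALLOC][20-45 FREE]
Op 7: d = realloc(d, 7) -> d = 17; heap: [0-15 ALLOC][16-16 ALLOC][17-23 ALLOC][24-45 FREE]
free(d): d = 17 -> block [17-23 ALLOC]; mark free, coalesce with adjacent free neighbors -> [0-15 ALLOC][16-16 ALLOC][17-45 FREE]

Answer: [0-15 ALLOC][16-16 ALLOC][17-45 FREE]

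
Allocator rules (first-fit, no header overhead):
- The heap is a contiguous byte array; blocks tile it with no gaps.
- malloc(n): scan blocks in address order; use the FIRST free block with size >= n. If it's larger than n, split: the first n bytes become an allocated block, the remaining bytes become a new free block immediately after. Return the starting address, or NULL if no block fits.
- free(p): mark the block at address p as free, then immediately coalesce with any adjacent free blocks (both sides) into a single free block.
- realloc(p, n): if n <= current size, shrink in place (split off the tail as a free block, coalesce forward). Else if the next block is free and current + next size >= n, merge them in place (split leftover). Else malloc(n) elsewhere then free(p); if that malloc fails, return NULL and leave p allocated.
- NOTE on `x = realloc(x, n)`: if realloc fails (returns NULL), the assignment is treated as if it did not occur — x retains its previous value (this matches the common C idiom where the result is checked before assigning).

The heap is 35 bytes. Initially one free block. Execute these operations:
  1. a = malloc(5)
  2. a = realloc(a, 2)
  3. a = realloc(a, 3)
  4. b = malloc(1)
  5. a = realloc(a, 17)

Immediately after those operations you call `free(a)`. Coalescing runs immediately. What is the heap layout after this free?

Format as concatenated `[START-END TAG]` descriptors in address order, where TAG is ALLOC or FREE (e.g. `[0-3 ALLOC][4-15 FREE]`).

Op 1: a = malloc(5) -> a = 0; heap: [0-4 ALLOC][5-34 FREE]
Op 2: a = realloc(a, 2) -> a = 0; heap: [0-1 ALLOC][2-34 FREE]
Op 3: a = realloc(a, 3) -> a = 0; heap: [0-2 ALLOC][3-34 FREE]
Op 4: b = malloc(1) -> b = 3; heap: [0-2 ALLOC][3-3 ALLOC][4-34 FREE]
Op 5: a = realloc(a, 17) -> a = 4; heap: [0-2 FREE][3-3 ALLOC][4-20 ALLOC][21-34 FREE]
free(a): a = 4 -> block [4-20 ALLOC]; mark free, coalesce with adjacent free neighbors -> [0-2 FREE][3-3 ALLOC][4-34 FREE]

Answer: [0-2 FREE][3-3 ALLOC][4-34 FREE]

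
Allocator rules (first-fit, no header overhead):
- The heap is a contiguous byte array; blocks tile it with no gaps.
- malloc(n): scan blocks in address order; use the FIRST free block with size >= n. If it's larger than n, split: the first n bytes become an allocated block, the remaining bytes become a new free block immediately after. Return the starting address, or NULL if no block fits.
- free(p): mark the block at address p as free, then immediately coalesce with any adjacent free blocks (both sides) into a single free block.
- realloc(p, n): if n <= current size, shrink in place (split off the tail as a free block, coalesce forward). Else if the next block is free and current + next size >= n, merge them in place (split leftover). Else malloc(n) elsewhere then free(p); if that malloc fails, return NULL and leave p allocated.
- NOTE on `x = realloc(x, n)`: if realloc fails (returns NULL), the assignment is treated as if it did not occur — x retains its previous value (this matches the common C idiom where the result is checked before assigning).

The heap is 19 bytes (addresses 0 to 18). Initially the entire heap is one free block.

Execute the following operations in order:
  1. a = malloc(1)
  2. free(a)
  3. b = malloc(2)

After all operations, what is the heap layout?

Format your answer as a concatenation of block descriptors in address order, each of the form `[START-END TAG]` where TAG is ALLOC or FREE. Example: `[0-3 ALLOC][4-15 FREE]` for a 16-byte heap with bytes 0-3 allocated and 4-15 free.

Answer: [0-1 ALLOC][2-18 FREE]

Derivation:
Op 1: a = malloc(1) -> a = 0; heap: [0-0 ALLOC][1-18 FREE]
Op 2: free(a) -> (freed a); heap: [0-18 FREE]
Op 3: b = malloc(2) -> b = 0; heap: [0-1 ALLOC][2-18 FREE]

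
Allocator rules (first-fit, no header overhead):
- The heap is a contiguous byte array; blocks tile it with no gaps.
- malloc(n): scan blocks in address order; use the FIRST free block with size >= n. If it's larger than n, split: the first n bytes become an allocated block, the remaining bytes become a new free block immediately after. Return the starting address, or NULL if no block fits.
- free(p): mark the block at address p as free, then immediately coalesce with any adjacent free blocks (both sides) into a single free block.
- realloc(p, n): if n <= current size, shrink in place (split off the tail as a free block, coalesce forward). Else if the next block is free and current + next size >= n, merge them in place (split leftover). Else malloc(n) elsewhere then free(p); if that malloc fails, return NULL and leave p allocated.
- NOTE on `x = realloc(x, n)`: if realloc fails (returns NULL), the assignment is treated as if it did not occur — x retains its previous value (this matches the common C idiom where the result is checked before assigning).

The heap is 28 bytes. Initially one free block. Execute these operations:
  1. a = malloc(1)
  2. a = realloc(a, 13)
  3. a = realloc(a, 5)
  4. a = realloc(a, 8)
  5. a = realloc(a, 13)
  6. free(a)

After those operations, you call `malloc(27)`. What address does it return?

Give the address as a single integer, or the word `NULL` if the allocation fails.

Answer: 0

Derivation:
Op 1: a = malloc(1) -> a = 0; heap: [0-0 ALLOC][1-27 FREE]
Op 2: a = realloc(a, 13) -> a = 0; heap: [0-12 ALLOC][13-27 FREE]
Op 3: a = realloc(a, 5) -> a = 0; heap: [0-4 ALLOC][5-27 FREE]
Op 4: a = realloc(a, 8) -> a = 0; heap: [0-7 ALLOC][8-27 FREE]
Op 5: a = realloc(a, 13) -> a = 0; heap: [0-12 ALLOC][13-27 FREE]
Op 6: free(a) -> (freed a); heap: [0-27 FREE]
malloc(27): first-fit scan over [0-27 FREE] -> 0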